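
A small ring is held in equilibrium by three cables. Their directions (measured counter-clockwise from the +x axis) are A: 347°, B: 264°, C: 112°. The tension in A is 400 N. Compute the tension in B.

Resolve: ΣF_x = 400 cos 347° + T_B cos 264° + T_C cos 112° = 0.
        ΣF_y = 400 sin 347° + T_B sin 264° + T_C sin 112° = 0.
The known terms sum to (389.7, -89.98) N, so -0.1045 T_B − 0.3746 T_C = -389.7 and -0.9945 T_B + 0.9272 T_C = 89.98.
Solving simultaneously: T_B = 697.9 N, T_C = 845.7 N.

T_B ≈ 698 N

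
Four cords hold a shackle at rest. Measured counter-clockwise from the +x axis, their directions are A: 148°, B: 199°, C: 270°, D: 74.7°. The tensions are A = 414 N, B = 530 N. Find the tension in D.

Resolve: ΣF_x = 414 cos 148° + 530 cos 199° + T_C cos 270° + T_D cos 74.7° = 0.
        ΣF_y = 414 sin 148° + 530 sin 199° + T_C sin 270° + T_D sin 74.7° = 0.
The known terms sum to (-852.2, 46.84) N, so 0.0000 T_C + 0.2639 T_D = 852.2 and -1.0000 T_C + 0.9646 T_D = -46.84.
Solving simultaneously: T_C = 3162 N, T_D = 3230 N.

T_D ≈ 3230 N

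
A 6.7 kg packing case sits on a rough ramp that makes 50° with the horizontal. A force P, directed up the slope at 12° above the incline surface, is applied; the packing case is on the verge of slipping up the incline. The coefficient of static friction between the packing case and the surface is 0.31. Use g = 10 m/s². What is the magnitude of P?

On the verge of sliding up the incline, friction equals μN and acts down the slope.
Perpendicular: N + P sin 12° = W cos 50° = 43.07 N.
Along incline: P cos 12° = W sin 50° + μN  with W sin 50° = 51.32 N.
Solving the pair for P and N: P = 62.03 N, N = 30.17 N (and f = μN = 9.353 N).

P ≈ 62 N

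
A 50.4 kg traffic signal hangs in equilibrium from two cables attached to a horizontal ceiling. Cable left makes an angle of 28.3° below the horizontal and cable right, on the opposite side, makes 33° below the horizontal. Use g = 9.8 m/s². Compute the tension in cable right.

T_right ≈ 496 N

Weight W = 50.4 × 9.8 = 493.9 N acts straight down.
Horizontal: T_left cos 28.3° = T_right cos 33°  →  T_left = 0.9525 T_right.
Vertical: T_left sin 28.3° + T_right sin 33° = 493.9.
Substituting the horizontal relation into the vertical equation gives 0.9962 T_right = 493.9, so T_right = 495.8 N.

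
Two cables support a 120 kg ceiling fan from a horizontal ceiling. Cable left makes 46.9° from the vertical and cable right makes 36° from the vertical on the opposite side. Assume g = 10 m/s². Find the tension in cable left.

T_left ≈ 711 N

Angles from the horizontal: cable left is 90° − 46.9° = 43.1°, cable right is 90° − 36° = 54°.
Weight W = 120 × 10 = 1200 N acts straight down.
Horizontal: T_left cos 43.1° = T_right cos 54°  →  T_right = 1.242 T_left.
Vertical: T_left sin 43.1° + T_right sin 54° = 1200.
Substituting the horizontal relation into the vertical equation gives 1.688 T_left = 1200, so T_left = 710.8 N.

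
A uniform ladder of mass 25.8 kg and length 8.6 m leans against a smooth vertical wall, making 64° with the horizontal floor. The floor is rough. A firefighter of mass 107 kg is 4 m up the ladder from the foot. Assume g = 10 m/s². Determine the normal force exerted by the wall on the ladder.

Torques about the foot: N_wall · 8.6 sin 64° = 25.8×10×4.3 cos 64° + 107×10×4 cos 64° → N_wall = 305.65 N.

N_wall ≈ 306 N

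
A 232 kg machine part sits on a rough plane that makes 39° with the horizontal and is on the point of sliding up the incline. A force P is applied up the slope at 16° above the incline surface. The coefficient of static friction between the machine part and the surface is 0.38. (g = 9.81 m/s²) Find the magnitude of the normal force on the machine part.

N ≈ 1220 N

On the verge of sliding up the incline, friction equals μN and acts down the slope.
Perpendicular: N + P sin 16° = W cos 39° = 1769 N.
Along incline: P cos 16° = W sin 39° + μN  with W sin 39° = 1432 N.
Solving the pair for P and N: P = 1974 N, N = 1225 N (and f = μN = 465.3 N).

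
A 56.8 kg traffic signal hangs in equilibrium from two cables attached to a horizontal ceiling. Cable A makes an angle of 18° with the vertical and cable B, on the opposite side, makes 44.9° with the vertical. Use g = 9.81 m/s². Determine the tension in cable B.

Angles from the horizontal: cable A is 90° − 18° = 72°, cable B is 90° − 44.9° = 45.1°.
Weight W = 56.8 × 9.81 = 557.2 N acts straight down.
Horizontal: T_A cos 72° = T_B cos 45.1°  →  T_A = 2.284 T_B.
Vertical: T_A sin 72° + T_B sin 45.1° = 557.2.
Substituting the horizontal relation into the vertical equation gives 2.881 T_B = 557.2, so T_B = 193.4 N.

T_B ≈ 193 N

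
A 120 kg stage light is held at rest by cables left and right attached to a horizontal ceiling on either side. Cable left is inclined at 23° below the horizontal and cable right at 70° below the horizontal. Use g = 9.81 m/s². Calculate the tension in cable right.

Weight W = 120 × 9.81 = 1177 N acts straight down.
Horizontal: T_left cos 23° = T_right cos 70°  →  T_left = 0.3716 T_right.
Vertical: T_left sin 23° + T_right sin 70° = 1177.
Substituting the horizontal relation into the vertical equation gives 1.085 T_right = 1177, so T_right = 1085 N.

T_right ≈ 1090 N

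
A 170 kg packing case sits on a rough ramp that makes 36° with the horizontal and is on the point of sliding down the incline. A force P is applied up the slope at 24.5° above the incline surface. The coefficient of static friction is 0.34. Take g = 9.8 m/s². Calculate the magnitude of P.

P ≈ 678 N

On the verge of sliding down the incline, friction equals μN and acts up the slope.
Perpendicular: N + P sin 24.5° = W cos 36° = 1348 N.
Along incline: P cos 24.5° + μN = W sin 36° with W sin 36° = 979.3 N.
Solving the pair for P and N: P = 677.5 N, N = 1067 N (and f = μN = 362.7 N).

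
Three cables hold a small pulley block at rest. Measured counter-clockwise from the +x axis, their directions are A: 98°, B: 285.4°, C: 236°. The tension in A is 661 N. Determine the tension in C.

Resolve: ΣF_x = 661 cos 98° + T_B cos 285.4° + T_C cos 236° = 0.
        ΣF_y = 661 sin 98° + T_B sin 285.4° + T_C sin 236° = 0.
The known terms sum to (-91.99, 654.6) N, so 0.2656 T_B − 0.5592 T_C = 91.99 and -0.9641 T_B − 0.8290 T_C = -654.6.
Solving simultaneously: T_B = 582.5 N, T_C = 112.1 N.

T_C ≈ 112 N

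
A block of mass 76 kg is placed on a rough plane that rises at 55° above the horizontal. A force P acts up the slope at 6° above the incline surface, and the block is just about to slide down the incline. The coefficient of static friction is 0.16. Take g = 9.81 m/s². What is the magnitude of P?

On the verge of sliding down the incline, friction equals μN and acts up the slope.
Perpendicular: N + P sin 6° = W cos 55° = 427.6 N.
Along incline: P cos 6° + μN = W sin 55° with W sin 55° = 610.7 N.
Solving the pair for P and N: P = 554.6 N, N = 369.7 N (and f = μN = 59.15 N).

P ≈ 555 N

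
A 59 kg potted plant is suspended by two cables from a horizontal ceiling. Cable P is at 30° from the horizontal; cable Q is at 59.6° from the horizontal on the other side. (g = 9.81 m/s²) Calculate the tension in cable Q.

Weight W = 59 × 9.81 = 578.8 N acts straight down.
Horizontal: T_P cos 30° = T_Q cos 59.6°  →  T_P = 0.5843 T_Q.
Vertical: T_P sin 30° + T_Q sin 59.6° = 578.8.
Substituting the horizontal relation into the vertical equation gives 1.155 T_Q = 578.8, so T_Q = 501.3 N.

T_Q ≈ 501 N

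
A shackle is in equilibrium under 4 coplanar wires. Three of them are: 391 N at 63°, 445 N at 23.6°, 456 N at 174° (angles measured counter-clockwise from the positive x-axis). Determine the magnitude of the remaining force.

F ≈ 589 N

Sum the known components: ΣF_x = 131.8 N, ΣF_y = 574.2 N.
For equilibrium the remaining force must supply (−ΣF_x, −ΣF_y) = (-131.8, -574.2) N.
Magnitude = √((-131.8)² + (-574.2)²) = 589.1 N; direction = atan2(-574.2, -131.8) = 257.1°.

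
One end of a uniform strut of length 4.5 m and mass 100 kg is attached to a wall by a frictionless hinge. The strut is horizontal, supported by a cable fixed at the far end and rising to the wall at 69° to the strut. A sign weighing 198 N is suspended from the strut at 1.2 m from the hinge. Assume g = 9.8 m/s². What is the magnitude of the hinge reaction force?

Take torques about the hinge: T sin 69° · 4.5 = 100×9.8×2.25 + 198×1.2 = 2442.6 N·m.
So T = 2442.6 / (0.9336 × 4.5) = 581.42 N.
ΣF_x = 0: H_x = T cos 69° = 208.36 N.
ΣF_y = 0: H_y = (100×9.8 + 198) − T sin 69° = 1178 − 542.8 = 635.2 N.
|H| = √(H_x² + H_y²) = √((208.36)² + (635.2)²) = 668.5 N.

|H| ≈ 669 N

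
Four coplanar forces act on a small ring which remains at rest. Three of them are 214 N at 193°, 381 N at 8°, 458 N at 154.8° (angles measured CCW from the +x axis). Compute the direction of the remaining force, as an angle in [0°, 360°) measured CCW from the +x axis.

Sum the known components: ΣF_x = -245.6 N, ΣF_y = 199.9 N.
For equilibrium the remaining force must supply (−ΣF_x, −ΣF_y) = (245.6, -199.9) N.
Magnitude = √((245.6)² + (-199.9)²) = 316.7 N; direction = atan2(-199.9, 245.6) = 320.9°.

θ ≈ 321°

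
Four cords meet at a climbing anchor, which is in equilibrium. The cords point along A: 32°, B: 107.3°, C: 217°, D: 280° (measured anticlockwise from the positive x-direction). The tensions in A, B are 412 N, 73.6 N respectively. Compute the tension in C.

T_C ≈ 418 N

Resolve: ΣF_x = 412 cos 32° + 73.6 cos 107.3° + T_C cos 217° + T_D cos 280° = 0.
        ΣF_y = 412 sin 32° + 73.6 sin 107.3° + T_C sin 217° + T_D sin 280° = 0.
The known terms sum to (327.5, 288.6) N, so -0.7986 T_C + 0.1736 T_D = -327.5 and -0.6018 T_C − 0.9848 T_D = -288.6.
Solving simultaneously: T_C = 418.2 N, T_D = 37.47 N.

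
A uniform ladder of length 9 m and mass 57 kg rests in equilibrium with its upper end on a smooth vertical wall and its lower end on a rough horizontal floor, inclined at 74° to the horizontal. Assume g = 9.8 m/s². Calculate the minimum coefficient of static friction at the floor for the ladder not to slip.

ΣF_y = 0: N_floor = 57×9.8 = 558.6 N.
Torques about the foot: N_wall · 9 sin 74° = 57×9.8×4.5 cos 74° → N_wall = 80.088 N.
ΣF_x = 0: f_floor = N_wall = 80.088 N.
μ_min = f_floor / N_floor = 80.088 / 558.6 = 0.1434.

μ_min ≈ 0.143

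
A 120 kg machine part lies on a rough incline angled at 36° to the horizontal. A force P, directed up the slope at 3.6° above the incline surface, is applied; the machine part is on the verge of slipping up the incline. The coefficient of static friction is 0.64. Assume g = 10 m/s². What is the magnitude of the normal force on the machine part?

On the verge of sliding up the incline, friction equals μN and acts down the slope.
Perpendicular: N + P sin 3.6° = W cos 36° = 970.8 N.
Along incline: P cos 3.6° = W sin 36° + μN  with W sin 36° = 705.3 N.
Solving the pair for P and N: P = 1278 N, N = 890.6 N (and f = μN = 570 N).

N ≈ 891 N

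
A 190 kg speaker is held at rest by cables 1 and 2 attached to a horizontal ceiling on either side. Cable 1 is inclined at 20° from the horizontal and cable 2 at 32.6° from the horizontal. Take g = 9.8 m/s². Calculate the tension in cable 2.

Weight W = 190 × 9.8 = 1862 N acts straight down.
Horizontal: T_1 cos 20° = T_2 cos 32.6°  →  T_1 = 0.8965 T_2.
Vertical: T_1 sin 20° + T_2 sin 32.6° = 1862.
Substituting the horizontal relation into the vertical equation gives 0.8454 T_2 = 1862, so T_2 = 2203 N.

T_2 ≈ 2200 N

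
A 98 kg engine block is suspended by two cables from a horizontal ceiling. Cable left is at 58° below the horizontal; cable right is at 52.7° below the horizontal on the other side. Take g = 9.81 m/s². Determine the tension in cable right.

T_right ≈ 545 N

Weight W = 98 × 9.81 = 961.4 N acts straight down.
Horizontal: T_left cos 58° = T_right cos 52.7°  →  T_left = 1.144 T_right.
Vertical: T_left sin 58° + T_right sin 52.7° = 961.4.
Substituting the horizontal relation into the vertical equation gives 1.765 T_right = 961.4, so T_right = 544.6 N.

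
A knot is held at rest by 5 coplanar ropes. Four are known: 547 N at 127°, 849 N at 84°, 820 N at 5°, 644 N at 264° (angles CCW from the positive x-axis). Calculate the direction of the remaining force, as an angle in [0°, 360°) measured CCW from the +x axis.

θ ≈ 234°

Sum the known components: ΣF_x = 509.1 N, ΣF_y = 712.2 N.
For equilibrium the remaining force must supply (−ΣF_x, −ΣF_y) = (-509.1, -712.2) N.
Magnitude = √((-509.1)² + (-712.2)²) = 875.5 N; direction = atan2(-712.2, -509.1) = 234.4°.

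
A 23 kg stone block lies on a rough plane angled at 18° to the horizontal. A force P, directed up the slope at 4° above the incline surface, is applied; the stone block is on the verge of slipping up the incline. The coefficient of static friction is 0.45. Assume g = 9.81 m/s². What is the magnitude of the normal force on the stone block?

On the verge of sliding up the incline, friction equals μN and acts down the slope.
Perpendicular: N + P sin 4° = W cos 18° = 214.6 N.
Along incline: P cos 4° = W sin 18° + μN  with W sin 18° = 69.72 N.
Solving the pair for P and N: P = 161.6 N, N = 203.3 N (and f = μN = 91.49 N).

N ≈ 203 N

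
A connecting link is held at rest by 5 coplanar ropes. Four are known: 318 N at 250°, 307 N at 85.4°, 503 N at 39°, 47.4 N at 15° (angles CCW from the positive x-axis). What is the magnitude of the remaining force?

F ≈ 487 N

Sum the known components: ΣF_x = 352.5 N, ΣF_y = 336 N.
For equilibrium the remaining force must supply (−ΣF_x, −ΣF_y) = (-352.5, -336) N.
Magnitude = √((-352.5)² + (-336)²) = 487 N; direction = atan2(-336, -352.5) = 223.6°.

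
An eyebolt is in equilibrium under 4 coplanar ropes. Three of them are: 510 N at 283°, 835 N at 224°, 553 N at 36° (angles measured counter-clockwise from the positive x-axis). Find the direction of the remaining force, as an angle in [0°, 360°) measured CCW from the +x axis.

θ ≈ 87.1°

Sum the known components: ΣF_x = -38.54 N, ΣF_y = -751.9 N.
For equilibrium the remaining force must supply (−ΣF_x, −ΣF_y) = (38.54, 751.9) N.
Magnitude = √((38.54)² + (751.9)²) = 752.9 N; direction = atan2(751.9, 38.54) = 87.1°.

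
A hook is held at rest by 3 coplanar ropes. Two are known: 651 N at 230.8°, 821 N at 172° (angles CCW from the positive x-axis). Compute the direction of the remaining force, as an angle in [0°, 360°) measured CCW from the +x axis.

Sum the known components: ΣF_x = -1224 N, ΣF_y = -390.2 N.
For equilibrium the remaining force must supply (−ΣF_x, −ΣF_y) = (1224, 390.2) N.
Magnitude = √((1224)² + (390.2)²) = 1285 N; direction = atan2(390.2, 1224) = 17.7°.

θ ≈ 17.7°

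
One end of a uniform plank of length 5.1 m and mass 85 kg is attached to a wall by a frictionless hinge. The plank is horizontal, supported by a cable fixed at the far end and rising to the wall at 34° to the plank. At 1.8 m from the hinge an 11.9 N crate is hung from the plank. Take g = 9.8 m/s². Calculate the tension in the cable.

T ≈ 752 N

Take torques about the hinge: T sin 34° · 5.1 = 85×9.8×2.55 + 11.9×1.8 = 2145.6 N·m.
So T = 2145.6 / (0.5592 × 5.1) = 752.33 N.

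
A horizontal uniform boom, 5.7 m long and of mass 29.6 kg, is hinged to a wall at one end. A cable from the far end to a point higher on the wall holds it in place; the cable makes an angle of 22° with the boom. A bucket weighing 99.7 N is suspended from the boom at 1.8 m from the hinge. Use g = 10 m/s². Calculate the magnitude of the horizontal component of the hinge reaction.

H_x ≈ 444 N

Take torques about the hinge: T sin 22° · 5.7 = 29.6×10×2.85 + 99.7×1.8 = 1023.1 N·m.
So T = 1023.1 / (0.3746 × 5.7) = 479.13 N.
ΣF_x = 0: H_x = T cos 22° = 444.24 N.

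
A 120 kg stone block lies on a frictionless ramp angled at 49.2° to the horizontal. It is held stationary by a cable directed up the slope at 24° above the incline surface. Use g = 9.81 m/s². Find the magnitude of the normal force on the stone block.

Take axes along and perpendicular to the incline. Weight components: W sin 49.2° = 891.1 N down-slope, W cos 49.2° = 769.2 N into the surface.
Along incline: T cos 24° = W sin 49.2° → T = 975.5 N.
Perpendicular: N = W cos 49.2° − T sin 24° = 372.4 N.

N ≈ 372 N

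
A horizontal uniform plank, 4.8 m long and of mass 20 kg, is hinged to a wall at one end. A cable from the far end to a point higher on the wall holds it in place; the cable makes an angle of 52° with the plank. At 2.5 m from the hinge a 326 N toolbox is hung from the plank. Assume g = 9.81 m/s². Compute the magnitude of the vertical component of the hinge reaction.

|H_y| ≈ 254 N

Take torques about the hinge: T sin 52° · 4.8 = 20×9.81×2.4 + 326×2.5 = 1285.9 N·m.
So T = 1285.9 / (0.7880 × 4.8) = 339.96 N.
ΣF_y = 0: H_y = (20×9.81 + 326) − T sin 52° = 522.2 − 267.89 = 254.31 N.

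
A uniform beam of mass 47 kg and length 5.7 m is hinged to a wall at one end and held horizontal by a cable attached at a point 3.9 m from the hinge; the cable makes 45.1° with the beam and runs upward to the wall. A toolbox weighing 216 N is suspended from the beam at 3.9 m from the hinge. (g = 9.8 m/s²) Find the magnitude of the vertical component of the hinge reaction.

|H_y| ≈ 124 N

Take torques about the hinge: T sin 45.1° · 3.9 = 47×9.8×2.85 + 216×3.9 = 2155.1 N·m.
So T = 2155.1 / (0.7083 × 3.9) = 780.12 N.
ΣF_y = 0: H_y = (47×9.8 + 216) − T sin 45.1° = 676.6 − 552.59 = 124.01 N.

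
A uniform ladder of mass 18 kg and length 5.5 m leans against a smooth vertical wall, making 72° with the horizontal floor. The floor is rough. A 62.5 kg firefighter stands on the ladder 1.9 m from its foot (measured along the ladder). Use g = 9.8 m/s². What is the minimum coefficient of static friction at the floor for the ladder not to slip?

μ_min ≈ 0.123

ΣF_y = 0: N_floor = 18×9.8 + 62.5×9.8 = 788.9 N.
Torques about the foot: N_wall · 5.5 sin 72° = 18×9.8×2.75 cos 72° + 62.5×9.8×1.9 cos 72° → N_wall = 97.408 N.
ΣF_x = 0: f_floor = N_wall = 97.408 N.
μ_min = f_floor / N_floor = 97.408 / 788.9 = 0.1235.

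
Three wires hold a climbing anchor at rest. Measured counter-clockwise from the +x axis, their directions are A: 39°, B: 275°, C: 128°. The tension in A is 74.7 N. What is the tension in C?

Resolve: ΣF_x = 74.7 cos 39° + T_B cos 275° + T_C cos 128° = 0.
        ΣF_y = 74.7 sin 39° + T_B sin 275° + T_C sin 128° = 0.
The known terms sum to (58.05, 47.01) N, so 0.0872 T_B − 0.6157 T_C = -58.05 and -0.9962 T_B + 0.7880 T_C = -47.01.
Solving simultaneously: T_B = 137.1 N, T_C = 113.7 N.

T_C ≈ 114 N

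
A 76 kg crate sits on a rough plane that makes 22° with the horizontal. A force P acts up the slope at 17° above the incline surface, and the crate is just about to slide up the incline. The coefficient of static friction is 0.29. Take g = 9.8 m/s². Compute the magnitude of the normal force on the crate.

N ≈ 556 N

On the verge of sliding up the incline, friction equals μN and acts down the slope.
Perpendicular: N + P sin 17° = W cos 22° = 690.6 N.
Along incline: P cos 17° = W sin 22° + μN  with W sin 22° = 279 N.
Solving the pair for P and N: P = 460.4 N, N = 556 N (and f = μN = 161.2 N).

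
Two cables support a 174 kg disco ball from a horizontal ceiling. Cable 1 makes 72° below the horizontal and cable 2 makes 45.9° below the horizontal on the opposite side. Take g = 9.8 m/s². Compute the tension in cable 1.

Weight W = 174 × 9.8 = 1705 N acts straight down.
Horizontal: T_1 cos 72° = T_2 cos 45.9°  →  T_2 = 0.444 T_1.
Vertical: T_1 sin 72° + T_2 sin 45.9° = 1705.
Substituting the horizontal relation into the vertical equation gives 1.27 T_1 = 1705, so T_1 = 1343 N.

T_1 ≈ 1340 N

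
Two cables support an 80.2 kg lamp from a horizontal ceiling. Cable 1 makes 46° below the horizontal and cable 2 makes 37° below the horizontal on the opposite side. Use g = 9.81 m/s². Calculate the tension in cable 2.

Weight W = 80.2 × 9.81 = 786.8 N acts straight down.
Horizontal: T_1 cos 46° = T_2 cos 37°  →  T_1 = 1.15 T_2.
Vertical: T_1 sin 46° + T_2 sin 37° = 786.8.
Substituting the horizontal relation into the vertical equation gives 1.429 T_2 = 786.8, so T_2 = 550.6 N.

T_2 ≈ 551 N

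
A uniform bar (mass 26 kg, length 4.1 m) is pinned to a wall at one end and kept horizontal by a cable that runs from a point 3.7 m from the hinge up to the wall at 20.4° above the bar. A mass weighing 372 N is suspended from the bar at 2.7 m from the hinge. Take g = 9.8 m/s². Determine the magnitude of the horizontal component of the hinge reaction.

H_x ≈ 1110 N

Take torques about the hinge: T sin 20.4° · 3.7 = 26×9.8×2.05 + 372×2.7 = 1526.7 N·m.
So T = 1526.7 / (0.3486 × 3.7) = 1183.8 N.
ΣF_x = 0: H_x = T cos 20.4° = 1109.5 N.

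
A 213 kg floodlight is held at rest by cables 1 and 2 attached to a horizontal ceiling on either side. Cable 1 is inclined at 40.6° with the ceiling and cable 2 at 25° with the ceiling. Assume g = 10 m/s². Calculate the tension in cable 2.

Weight W = 213 × 10 = 2130 N acts straight down.
Horizontal: T_1 cos 40.6° = T_2 cos 25°  →  T_1 = 1.194 T_2.
Vertical: T_1 sin 40.6° + T_2 sin 25° = 2130.
Substituting the horizontal relation into the vertical equation gives 1.199 T_2 = 2130, so T_2 = 1776 N.

T_2 ≈ 1780 N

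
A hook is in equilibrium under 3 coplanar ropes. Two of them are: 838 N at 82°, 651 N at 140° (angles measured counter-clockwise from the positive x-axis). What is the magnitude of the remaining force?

F ≈ 1310 N

Sum the known components: ΣF_x = -382.1 N, ΣF_y = 1248 N.
For equilibrium the remaining force must supply (−ΣF_x, −ΣF_y) = (382.1, -1248) N.
Magnitude = √((382.1)² + (-1248)²) = 1305 N; direction = atan2(-1248, 382.1) = 287.0°.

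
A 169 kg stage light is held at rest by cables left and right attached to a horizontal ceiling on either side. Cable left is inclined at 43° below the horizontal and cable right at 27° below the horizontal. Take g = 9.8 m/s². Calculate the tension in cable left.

Weight W = 169 × 9.8 = 1656 N acts straight down.
Horizontal: T_left cos 43° = T_right cos 27°  →  T_right = 0.8208 T_left.
Vertical: T_left sin 43° + T_right sin 27° = 1656.
Substituting the horizontal relation into the vertical equation gives 1.055 T_left = 1656, so T_left = 1570 N.

T_left ≈ 1570 N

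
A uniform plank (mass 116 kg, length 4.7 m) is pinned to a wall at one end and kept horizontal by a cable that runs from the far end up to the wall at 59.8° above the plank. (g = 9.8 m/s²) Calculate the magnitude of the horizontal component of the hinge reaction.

H_x ≈ 331 N

Take torques about the hinge: T sin 59.8° · 4.7 = 116×9.8×2.35 = 2671.5 N·m.
So T = 2671.5 / (0.8643 × 4.7) = 657.66 N.
ΣF_x = 0: H_x = T cos 59.8° = 330.82 N.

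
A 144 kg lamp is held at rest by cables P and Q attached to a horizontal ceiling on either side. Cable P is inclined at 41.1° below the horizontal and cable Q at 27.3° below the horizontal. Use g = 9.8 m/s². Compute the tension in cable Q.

T_Q ≈ 1140 N

Weight W = 144 × 9.8 = 1411 N acts straight down.
Horizontal: T_P cos 41.1° = T_Q cos 27.3°  →  T_P = 1.179 T_Q.
Vertical: T_P sin 41.1° + T_Q sin 27.3° = 1411.
Substituting the horizontal relation into the vertical equation gives 1.234 T_Q = 1411, so T_Q = 1144 N.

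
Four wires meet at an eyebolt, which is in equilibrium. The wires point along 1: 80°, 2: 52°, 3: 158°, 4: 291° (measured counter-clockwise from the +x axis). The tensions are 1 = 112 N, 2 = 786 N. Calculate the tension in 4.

T_4 ≈ 1180 N

Resolve: ΣF_x = 112 cos 80° + 786 cos 52° + T_3 cos 158° + T_4 cos 291° = 0.
        ΣF_y = 112 sin 80° + 786 sin 52° + T_3 sin 158° + T_4 sin 291° = 0.
The known terms sum to (503.4, 729.7) N, so -0.9272 T_3 + 0.3584 T_4 = -503.4 and 0.3746 T_3 − 0.9336 T_4 = -729.7.
Solving simultaneously: T_3 = 1000 N, T_4 = 1183 N.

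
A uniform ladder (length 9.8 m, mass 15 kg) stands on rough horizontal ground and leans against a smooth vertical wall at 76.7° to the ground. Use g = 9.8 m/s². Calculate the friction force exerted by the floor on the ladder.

Torques about the foot: N_wall · 9.8 sin 76.7° = 15×9.8×4.9 cos 76.7° → N_wall = 17.375 N.
ΣF_x = 0: f_floor = N_wall = 17.375 N.

f ≈ 17.4 N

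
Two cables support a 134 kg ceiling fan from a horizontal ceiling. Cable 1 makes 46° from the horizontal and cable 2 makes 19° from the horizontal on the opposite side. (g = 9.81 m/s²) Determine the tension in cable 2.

T_2 ≈ 1010 N

Weight W = 134 × 9.81 = 1315 N acts straight down.
Horizontal: T_1 cos 46° = T_2 cos 19°  →  T_1 = 1.361 T_2.
Vertical: T_1 sin 46° + T_2 sin 19° = 1315.
Substituting the horizontal relation into the vertical equation gives 1.305 T_2 = 1315, so T_2 = 1008 N.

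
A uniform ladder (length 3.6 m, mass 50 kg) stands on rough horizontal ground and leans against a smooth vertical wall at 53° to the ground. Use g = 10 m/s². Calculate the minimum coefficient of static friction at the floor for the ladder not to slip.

ΣF_y = 0: N_floor = 50×10 = 500 N.
Torques about the foot: N_wall · 3.6 sin 53° = 50×10×1.8 cos 53° → N_wall = 188.39 N.
ΣF_x = 0: f_floor = N_wall = 188.39 N.
μ_min = f_floor / N_floor = 188.39 / 500 = 0.3768.

μ_min ≈ 0.377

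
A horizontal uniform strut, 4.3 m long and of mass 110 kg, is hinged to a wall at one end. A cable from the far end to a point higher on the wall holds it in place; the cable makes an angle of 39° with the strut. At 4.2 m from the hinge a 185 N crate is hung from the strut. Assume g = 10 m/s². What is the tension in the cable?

Take torques about the hinge: T sin 39° · 4.3 = 110×10×2.15 + 185×4.2 = 3142 N·m.
So T = 3142 / (0.6293 × 4.3) = 1161.1 N.

T ≈ 1160 N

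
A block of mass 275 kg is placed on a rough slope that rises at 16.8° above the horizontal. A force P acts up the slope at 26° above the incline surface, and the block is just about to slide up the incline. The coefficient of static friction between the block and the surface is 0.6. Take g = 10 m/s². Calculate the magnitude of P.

P ≈ 2040 N

On the verge of sliding up the incline, friction equals μN and acts down the slope.
Perpendicular: N + P sin 26° = W cos 16.8° = 2633 N.
Along incline: P cos 26° = W sin 16.8° + μN  with W sin 16.8° = 794.8 N.
Solving the pair for P and N: P = 2044 N, N = 1737 N (and f = μN = 1042 N).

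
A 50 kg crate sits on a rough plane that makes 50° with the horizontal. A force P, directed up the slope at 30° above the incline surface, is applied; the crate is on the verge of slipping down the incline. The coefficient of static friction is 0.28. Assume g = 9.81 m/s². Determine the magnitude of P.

P ≈ 396 N

On the verge of sliding down the incline, friction equals μN and acts up the slope.
Perpendicular: N + P sin 30° = W cos 50° = 315.3 N.
Along incline: P cos 30° + μN = W sin 50° with W sin 50° = 375.7 N.
Solving the pair for P and N: P = 395.9 N, N = 117.3 N (and f = μN = 32.85 N).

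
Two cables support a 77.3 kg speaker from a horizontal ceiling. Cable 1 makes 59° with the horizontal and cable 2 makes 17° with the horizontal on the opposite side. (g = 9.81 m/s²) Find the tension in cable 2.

T_2 ≈ 403 N

Weight W = 77.3 × 9.81 = 758.3 N acts straight down.
Horizontal: T_1 cos 59° = T_2 cos 17°  →  T_1 = 1.857 T_2.
Vertical: T_1 sin 59° + T_2 sin 17° = 758.3.
Substituting the horizontal relation into the vertical equation gives 1.884 T_2 = 758.3, so T_2 = 402.5 N.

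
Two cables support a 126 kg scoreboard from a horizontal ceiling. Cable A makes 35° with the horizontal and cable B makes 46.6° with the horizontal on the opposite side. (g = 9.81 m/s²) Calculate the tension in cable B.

Weight W = 126 × 9.81 = 1236 N acts straight down.
Horizontal: T_A cos 35° = T_B cos 46.6°  →  T_A = 0.8388 T_B.
Vertical: T_A sin 35° + T_B sin 46.6° = 1236.
Substituting the horizontal relation into the vertical equation gives 1.208 T_B = 1236, so T_B = 1024 N.

T_B ≈ 1020 N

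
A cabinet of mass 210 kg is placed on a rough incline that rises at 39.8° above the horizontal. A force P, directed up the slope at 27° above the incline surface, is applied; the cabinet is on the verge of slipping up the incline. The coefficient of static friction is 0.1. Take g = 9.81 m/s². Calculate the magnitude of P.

On the verge of sliding up the incline, friction equals μN and acts down the slope.
Perpendicular: N + P sin 27° = W cos 39.8° = 1583 N.
Along incline: P cos 27° = W sin 39.8° + μN  with W sin 39.8° = 1319 N.
Solving the pair for P and N: P = 1577 N, N = 866.7 N (and f = μN = 86.67 N).

P ≈ 1580 N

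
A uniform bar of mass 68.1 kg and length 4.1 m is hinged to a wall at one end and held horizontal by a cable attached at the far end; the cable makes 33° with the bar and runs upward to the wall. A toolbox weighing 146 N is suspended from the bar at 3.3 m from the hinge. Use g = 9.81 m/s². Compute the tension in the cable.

T ≈ 829 N

Take torques about the hinge: T sin 33° · 4.1 = 68.1×9.81×2.05 + 146×3.3 = 1851.3 N·m.
So T = 1851.3 / (0.5446 × 4.1) = 829.07 N.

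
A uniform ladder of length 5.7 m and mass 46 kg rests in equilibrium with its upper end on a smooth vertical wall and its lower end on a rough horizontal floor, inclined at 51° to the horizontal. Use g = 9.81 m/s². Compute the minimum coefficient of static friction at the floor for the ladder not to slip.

ΣF_y = 0: N_floor = 46×9.81 = 451.26 N.
Torques about the foot: N_wall · 5.7 sin 51° = 46×9.81×2.85 cos 51° → N_wall = 182.71 N.
ΣF_x = 0: f_floor = N_wall = 182.71 N.
μ_min = f_floor / N_floor = 182.71 / 451.26 = 0.4049.

μ_min ≈ 0.405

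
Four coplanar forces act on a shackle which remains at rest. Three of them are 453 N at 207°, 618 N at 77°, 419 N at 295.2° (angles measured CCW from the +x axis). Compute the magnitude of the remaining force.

F ≈ 87.9 N

Sum the known components: ΣF_x = -86.2 N, ΣF_y = 17.38 N.
For equilibrium the remaining force must supply (−ΣF_x, −ΣF_y) = (86.2, -17.38) N.
Magnitude = √((86.2)² + (-17.38)²) = 87.94 N; direction = atan2(-17.38, 86.2) = 348.6°.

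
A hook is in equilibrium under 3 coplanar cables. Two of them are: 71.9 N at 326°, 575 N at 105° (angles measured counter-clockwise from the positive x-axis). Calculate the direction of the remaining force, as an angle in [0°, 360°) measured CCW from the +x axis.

Sum the known components: ΣF_x = -89.21 N, ΣF_y = 515.2 N.
For equilibrium the remaining force must supply (−ΣF_x, −ΣF_y) = (89.21, -515.2) N.
Magnitude = √((89.21)² + (-515.2)²) = 522.9 N; direction = atan2(-515.2, 89.21) = 279.8°.

θ ≈ 280°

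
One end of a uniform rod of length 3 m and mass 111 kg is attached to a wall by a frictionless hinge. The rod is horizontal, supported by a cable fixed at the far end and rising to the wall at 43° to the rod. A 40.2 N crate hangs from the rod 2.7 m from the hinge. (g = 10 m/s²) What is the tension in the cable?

Take torques about the hinge: T sin 43° · 3 = 111×10×1.5 + 40.2×2.7 = 1773.5 N·m.
So T = 1773.5 / (0.6820 × 3) = 866.83 N.

T ≈ 867 N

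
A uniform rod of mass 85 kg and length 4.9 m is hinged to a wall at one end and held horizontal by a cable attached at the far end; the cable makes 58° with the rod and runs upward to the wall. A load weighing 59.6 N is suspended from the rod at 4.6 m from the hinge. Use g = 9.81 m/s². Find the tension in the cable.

Take torques about the hinge: T sin 58° · 4.9 = 85×9.81×2.45 + 59.6×4.6 = 2317.1 N·m.
So T = 2317.1 / (0.8480 × 4.9) = 557.61 N.

T ≈ 558 N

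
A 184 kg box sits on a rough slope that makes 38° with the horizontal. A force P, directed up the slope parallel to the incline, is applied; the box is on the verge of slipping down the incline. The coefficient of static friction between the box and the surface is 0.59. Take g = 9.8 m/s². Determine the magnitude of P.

On the verge of sliding down the incline, friction equals μN and acts up the slope.
Perpendicular: N + P sin 0° = W cos 38° = 1421 N.
Along incline: P cos 0° + μN = W sin 38° with W sin 38° = 1110 N.
Solving the pair for P and N: P = 271.8 N, N = 1421 N (and f = μN = 838.4 N).

P ≈ 272 N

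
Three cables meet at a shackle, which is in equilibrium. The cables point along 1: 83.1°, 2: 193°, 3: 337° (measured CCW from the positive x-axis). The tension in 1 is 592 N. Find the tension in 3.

Resolve: ΣF_x = 592 cos 83.1° + T_2 cos 193° + T_3 cos 337° = 0.
        ΣF_y = 592 sin 83.1° + T_2 sin 193° + T_3 sin 337° = 0.
The known terms sum to (71.12, 587.7) N, so -0.9744 T_2 + 0.9205 T_3 = -71.12 and -0.2250 T_2 − 0.3907 T_3 = -587.7.
Solving simultaneously: T_2 = 967.7 N, T_3 = 947 N.

T_3 ≈ 947 N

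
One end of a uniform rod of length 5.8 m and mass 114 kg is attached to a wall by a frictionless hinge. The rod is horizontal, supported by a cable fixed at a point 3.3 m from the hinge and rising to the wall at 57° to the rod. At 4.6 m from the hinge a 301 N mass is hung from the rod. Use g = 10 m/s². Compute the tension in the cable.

Take torques about the hinge: T sin 57° · 3.3 = 114×10×2.9 + 301×4.6 = 4690.6 N·m.
So T = 4690.6 / (0.8387 × 3.3) = 1694.8 N.

T ≈ 1690 N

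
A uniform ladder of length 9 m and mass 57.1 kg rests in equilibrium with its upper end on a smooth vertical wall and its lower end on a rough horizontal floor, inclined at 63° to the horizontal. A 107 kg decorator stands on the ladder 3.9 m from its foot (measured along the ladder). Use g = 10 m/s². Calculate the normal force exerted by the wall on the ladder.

Torques about the foot: N_wall · 9 sin 63° = 57.1×10×4.5 cos 63° + 107×10×3.9 cos 63° → N_wall = 381.72 N.

N_wall ≈ 382 N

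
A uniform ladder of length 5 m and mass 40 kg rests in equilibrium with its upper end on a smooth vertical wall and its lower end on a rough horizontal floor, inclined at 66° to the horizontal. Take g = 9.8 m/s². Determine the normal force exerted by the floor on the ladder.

N_floor ≈ 392 N

ΣF_y = 0: N_floor = 40×9.8 = 392 N.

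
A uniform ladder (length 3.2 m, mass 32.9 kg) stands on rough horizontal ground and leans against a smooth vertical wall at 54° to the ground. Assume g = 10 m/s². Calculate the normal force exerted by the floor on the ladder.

N_floor ≈ 329 N

ΣF_y = 0: N_floor = 32.9×10 = 329 N.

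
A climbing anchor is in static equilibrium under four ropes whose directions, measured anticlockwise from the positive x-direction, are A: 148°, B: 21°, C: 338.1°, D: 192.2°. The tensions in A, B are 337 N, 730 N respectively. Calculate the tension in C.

Resolve: ΣF_x = 337 cos 148° + 730 cos 21° + T_C cos 338.1° + T_D cos 192.2° = 0.
        ΣF_y = 337 sin 148° + 730 sin 21° + T_C sin 338.1° + T_D sin 192.2° = 0.
The known terms sum to (395.7, 440.2) N, so 0.9278 T_C − 0.9774 T_D = -395.7 and -0.3730 T_C − 0.2113 T_D = -440.2.
Solving simultaneously: T_C = 618.3 N, T_D = 991.8 N.

T_C ≈ 618 N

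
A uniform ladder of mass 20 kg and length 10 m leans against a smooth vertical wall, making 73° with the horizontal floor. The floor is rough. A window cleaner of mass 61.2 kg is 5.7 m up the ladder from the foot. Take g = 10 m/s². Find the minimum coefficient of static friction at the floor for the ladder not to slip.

μ_min ≈ 0.169

ΣF_y = 0: N_floor = 20×10 + 61.2×10 = 812 N.
Torques about the foot: N_wall · 10 sin 73° = 20×10×5 cos 73° + 61.2×10×5.7 cos 73° → N_wall = 137.22 N.
ΣF_x = 0: f_floor = N_wall = 137.22 N.
μ_min = f_floor / N_floor = 137.22 / 812 = 0.169.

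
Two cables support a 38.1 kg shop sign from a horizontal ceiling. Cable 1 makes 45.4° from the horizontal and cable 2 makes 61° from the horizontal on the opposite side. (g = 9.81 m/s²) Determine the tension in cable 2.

Weight W = 38.1 × 9.81 = 373.8 N acts straight down.
Horizontal: T_1 cos 45.4° = T_2 cos 61°  →  T_1 = 0.6905 T_2.
Vertical: T_1 sin 45.4° + T_2 sin 61° = 373.8.
Substituting the horizontal relation into the vertical equation gives 1.366 T_2 = 373.8, so T_2 = 273.6 N.

T_2 ≈ 274 N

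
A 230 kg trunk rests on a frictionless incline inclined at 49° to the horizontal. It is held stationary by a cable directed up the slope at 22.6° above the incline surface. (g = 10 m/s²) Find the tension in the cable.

T ≈ 1880 N

Take axes along and perpendicular to the incline. Weight components: W sin 49° = 1736 N down-slope, W cos 49° = 1509 N into the surface.
Along incline: T cos 22.6° = W sin 49° → T = 1880 N.
Perpendicular: N = W cos 49° − T sin 22.6° = 786.4 N.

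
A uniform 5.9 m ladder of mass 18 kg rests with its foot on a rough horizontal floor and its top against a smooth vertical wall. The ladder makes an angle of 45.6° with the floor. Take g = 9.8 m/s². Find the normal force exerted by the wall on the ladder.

Torques about the foot: N_wall · 5.9 sin 45.6° = 18×9.8×2.95 cos 45.6° → N_wall = 86.372 N.

N_wall ≈ 86.4 N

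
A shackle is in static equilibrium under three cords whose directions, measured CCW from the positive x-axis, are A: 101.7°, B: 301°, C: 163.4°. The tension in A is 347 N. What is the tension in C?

T_C ≈ 170 N

Resolve: ΣF_x = 347 cos 101.7° + T_B cos 301° + T_C cos 163.4° = 0.
        ΣF_y = 347 sin 101.7° + T_B sin 301° + T_C sin 163.4° = 0.
The known terms sum to (-70.37, 339.8) N, so 0.5150 T_B − 0.9583 T_C = 70.37 and -0.8572 T_B + 0.2857 T_C = -339.8.
Solving simultaneously: T_B = 453.1 N, T_C = 170.1 N.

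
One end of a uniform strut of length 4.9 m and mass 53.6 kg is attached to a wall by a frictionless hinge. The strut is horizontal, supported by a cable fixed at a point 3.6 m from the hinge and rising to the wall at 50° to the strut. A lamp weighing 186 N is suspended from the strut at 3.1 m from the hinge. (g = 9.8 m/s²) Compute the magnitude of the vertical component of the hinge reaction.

Take torques about the hinge: T sin 50° · 3.6 = 53.6×9.8×2.45 + 186×3.1 = 1863.5 N·m.
So T = 1863.5 / (0.7660 × 3.6) = 675.74 N.
ΣF_y = 0: H_y = (53.6×9.8 + 186) − T sin 50° = 711.28 − 517.65 = 193.63 N.

|H_y| ≈ 194 N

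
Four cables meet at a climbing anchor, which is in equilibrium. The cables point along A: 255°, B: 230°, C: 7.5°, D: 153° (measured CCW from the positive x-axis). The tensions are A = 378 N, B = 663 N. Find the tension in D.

T_D ≈ 1410 N

Resolve: ΣF_x = 378 cos 255° + 663 cos 230° + T_C cos 7.5° + T_D cos 153° = 0.
        ΣF_y = 378 sin 255° + 663 sin 230° + T_C sin 7.5° + T_D sin 153° = 0.
The known terms sum to (-524, -873) N, so 0.9914 T_C − 0.8910 T_D = 524 and 0.1305 T_C + 0.4540 T_D = 873.
Solving simultaneously: T_C = 1793 N, T_D = 1407 N.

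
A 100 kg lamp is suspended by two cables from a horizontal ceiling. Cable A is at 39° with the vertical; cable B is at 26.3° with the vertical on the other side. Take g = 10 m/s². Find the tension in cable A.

Angles from the horizontal: cable A is 90° − 39° = 51°, cable B is 90° − 26.3° = 63.7°.
Weight W = 100 × 10 = 1000 N acts straight down.
Horizontal: T_A cos 51° = T_B cos 63.7°  →  T_B = 1.42 T_A.
Vertical: T_A sin 51° + T_B sin 63.7° = 1000.
Substituting the horizontal relation into the vertical equation gives 2.05 T_A = 1000, so T_A = 487.7 N.

T_A ≈ 488 N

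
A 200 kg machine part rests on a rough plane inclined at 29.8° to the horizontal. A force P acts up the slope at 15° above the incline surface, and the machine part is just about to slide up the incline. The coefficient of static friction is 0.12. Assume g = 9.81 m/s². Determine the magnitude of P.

On the verge of sliding up the incline, friction equals μN and acts down the slope.
Perpendicular: N + P sin 15° = W cos 29.8° = 1703 N.
Along incline: P cos 15° = W sin 29.8° + μN  with W sin 29.8° = 975.1 N.
Solving the pair for P and N: P = 1183 N, N = 1396 N (and f = μN = 167.6 N).

P ≈ 1180 N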